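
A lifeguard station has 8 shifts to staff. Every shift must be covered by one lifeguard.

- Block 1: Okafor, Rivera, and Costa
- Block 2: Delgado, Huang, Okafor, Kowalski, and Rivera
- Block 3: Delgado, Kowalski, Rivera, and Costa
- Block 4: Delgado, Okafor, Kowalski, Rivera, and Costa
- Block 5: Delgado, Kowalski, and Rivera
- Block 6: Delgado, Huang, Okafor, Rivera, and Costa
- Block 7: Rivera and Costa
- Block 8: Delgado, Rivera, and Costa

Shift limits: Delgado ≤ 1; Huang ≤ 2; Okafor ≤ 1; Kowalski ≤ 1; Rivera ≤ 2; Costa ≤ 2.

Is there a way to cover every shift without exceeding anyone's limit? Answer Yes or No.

One valid schedule: Block 1→Okafor, Block 2→Huang, Block 3→Kowalski, Block 4→Costa, Block 5→Delgado, Block 6→Huang, Block 7→Rivera, Block 8→Rivera.
Loads: Delgado 1/1, Huang 2/2, Okafor 1/1, Kowalski 1/1, Rivera 2/2, Costa 1/2 — all within limits.

Yes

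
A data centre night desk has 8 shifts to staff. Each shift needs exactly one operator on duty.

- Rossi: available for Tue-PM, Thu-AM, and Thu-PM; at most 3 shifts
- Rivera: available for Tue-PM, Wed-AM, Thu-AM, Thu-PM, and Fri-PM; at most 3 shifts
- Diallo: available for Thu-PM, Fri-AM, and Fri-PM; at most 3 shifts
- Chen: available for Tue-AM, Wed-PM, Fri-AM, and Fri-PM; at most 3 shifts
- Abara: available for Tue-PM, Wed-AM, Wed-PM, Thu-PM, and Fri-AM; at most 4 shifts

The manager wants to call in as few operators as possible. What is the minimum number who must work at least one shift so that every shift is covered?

8 slots to fill and no one can take more than 4, so at least ⌈8/4⌉ = 2 operators are needed.
Any 2 operators together have capacity at most 4+3 = 7 < 8 slots, so 2 can never suffice.
Rossi, Rivera, and Chen alone can cover everything: Tue-AM→Chen, Tue-PM→Rossi, Wed-AM→Rivera, Wed-PM→Chen, Thu-AM→Rossi, Thu-PM→Rossi, Fri-AM→Chen, Fri-PM→Rivera.

3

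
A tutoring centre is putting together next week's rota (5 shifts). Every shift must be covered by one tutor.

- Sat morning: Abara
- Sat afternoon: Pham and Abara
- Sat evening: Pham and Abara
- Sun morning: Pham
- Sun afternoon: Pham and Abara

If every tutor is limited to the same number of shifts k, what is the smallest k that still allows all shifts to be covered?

With 2 tutors and 5 worker-slots to fill, someone must work at least ⌈5/2⌉ = 3 shifts, so k ≥ 3.
k = 3 works: Sat morning→Abara, Sat afternoon→Pham, Sat evening→Pham, Sun morning→Pham, Sun afternoon→Abara.
Loads: Pham 3, Abara 2 — all ≤ 3.

3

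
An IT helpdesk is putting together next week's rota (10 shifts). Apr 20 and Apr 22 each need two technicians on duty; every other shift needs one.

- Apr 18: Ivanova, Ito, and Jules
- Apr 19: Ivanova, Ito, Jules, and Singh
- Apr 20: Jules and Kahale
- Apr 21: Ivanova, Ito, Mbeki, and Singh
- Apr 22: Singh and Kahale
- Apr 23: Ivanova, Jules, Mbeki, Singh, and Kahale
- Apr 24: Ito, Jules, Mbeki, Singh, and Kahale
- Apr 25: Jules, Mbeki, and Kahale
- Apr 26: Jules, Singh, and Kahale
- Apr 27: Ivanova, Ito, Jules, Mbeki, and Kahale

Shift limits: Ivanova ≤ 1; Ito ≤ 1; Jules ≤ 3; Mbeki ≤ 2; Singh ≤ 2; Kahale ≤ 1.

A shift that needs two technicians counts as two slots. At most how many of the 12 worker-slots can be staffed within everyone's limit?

10

Total capacity across all technicians is 1+1+3+2+2+1 = 10, and 12 slots are needed, so at most 10 can be filled.
An assignment achieving 10: Apr 18→Ivanova, Apr 19→Ito, Apr 20→Jules+Kahale, Apr 21→Mbeki, Apr 22→Singh, Apr 23→Mbeki, Apr 24→Singh, Apr 25→Jules, Apr 26→Jules.
Loads: Ivanova 1/1, Ito 1/1, Jules 3/3, Mbeki 2/2, Singh 2/2, Kahale 1/1.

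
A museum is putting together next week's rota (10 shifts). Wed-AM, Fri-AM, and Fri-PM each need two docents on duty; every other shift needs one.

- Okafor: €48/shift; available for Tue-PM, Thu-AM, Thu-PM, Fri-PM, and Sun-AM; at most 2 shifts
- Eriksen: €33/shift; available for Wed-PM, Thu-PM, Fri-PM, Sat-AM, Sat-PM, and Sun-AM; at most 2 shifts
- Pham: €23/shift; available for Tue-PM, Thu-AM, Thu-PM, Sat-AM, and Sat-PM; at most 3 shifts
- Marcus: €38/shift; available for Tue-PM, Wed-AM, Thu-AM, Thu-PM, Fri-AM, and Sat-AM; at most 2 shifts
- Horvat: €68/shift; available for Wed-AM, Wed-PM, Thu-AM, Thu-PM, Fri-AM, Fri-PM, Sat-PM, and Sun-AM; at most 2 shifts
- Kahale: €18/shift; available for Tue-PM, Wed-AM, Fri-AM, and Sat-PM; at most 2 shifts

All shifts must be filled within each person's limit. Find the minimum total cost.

Picking the cheapest available docent for each shift independently would cost €364, but that ignores the shift limits.
An optimal schedule: Tue-PM→Kahale, Wed-AM→Marcus+Horvat, Wed-PM→Eriksen, Thu-AM→Pham, Thu-PM→Pham, Fri-AM→Marcus+Horvat, Fri-PM→Okafor+Eriksen, Sat-AM→Pham, Sat-PM→Kahale, Sun-AM→Okafor.
Total: 18 + 38 + 68 + 33 + 23 + 23 + 38 + 68 + 48 + 33 + 23 + 18 + 48 = €479.

€479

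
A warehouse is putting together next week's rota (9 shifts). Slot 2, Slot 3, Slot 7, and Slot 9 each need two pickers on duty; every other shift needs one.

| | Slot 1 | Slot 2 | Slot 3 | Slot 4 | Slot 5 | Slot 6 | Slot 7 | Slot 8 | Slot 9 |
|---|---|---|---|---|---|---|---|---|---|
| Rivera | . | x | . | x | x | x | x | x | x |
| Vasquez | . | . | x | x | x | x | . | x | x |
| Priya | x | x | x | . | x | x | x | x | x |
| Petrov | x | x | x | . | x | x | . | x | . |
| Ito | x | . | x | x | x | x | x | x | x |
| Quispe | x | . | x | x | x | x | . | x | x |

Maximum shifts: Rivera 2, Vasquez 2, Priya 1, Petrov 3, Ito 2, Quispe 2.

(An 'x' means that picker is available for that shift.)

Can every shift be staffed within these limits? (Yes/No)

Total capacity is 2+2+1+3+2+2 = 12 but 13 worker-slots are needed — infeasible.

No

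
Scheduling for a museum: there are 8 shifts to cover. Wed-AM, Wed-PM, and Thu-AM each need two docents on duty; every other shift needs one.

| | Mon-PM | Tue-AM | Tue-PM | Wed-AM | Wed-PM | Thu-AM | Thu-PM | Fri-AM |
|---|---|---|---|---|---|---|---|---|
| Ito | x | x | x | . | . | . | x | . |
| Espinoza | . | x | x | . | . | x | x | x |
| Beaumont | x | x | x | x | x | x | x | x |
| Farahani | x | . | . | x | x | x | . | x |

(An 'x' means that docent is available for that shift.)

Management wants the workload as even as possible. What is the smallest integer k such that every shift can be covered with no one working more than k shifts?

3

With 4 docents and 11 worker-slots to fill, someone must work at least ⌈11/4⌉ = 3 shifts, so k ≥ 3.
k = 3 works: Mon-PM→Ito, Tue-AM→Ito, Tue-PM→Ito, Wed-AM→Beaumont+Farahani, Wed-PM→Beaumont+Farahani, Thu-AM→Espinoza+Beaumont, Thu-PM→Espinoza, Fri-AM→Espinoza.
Loads: Ito 3, Espinoza 3, Beaumont 3, Farahani 2 — all ≤ 3.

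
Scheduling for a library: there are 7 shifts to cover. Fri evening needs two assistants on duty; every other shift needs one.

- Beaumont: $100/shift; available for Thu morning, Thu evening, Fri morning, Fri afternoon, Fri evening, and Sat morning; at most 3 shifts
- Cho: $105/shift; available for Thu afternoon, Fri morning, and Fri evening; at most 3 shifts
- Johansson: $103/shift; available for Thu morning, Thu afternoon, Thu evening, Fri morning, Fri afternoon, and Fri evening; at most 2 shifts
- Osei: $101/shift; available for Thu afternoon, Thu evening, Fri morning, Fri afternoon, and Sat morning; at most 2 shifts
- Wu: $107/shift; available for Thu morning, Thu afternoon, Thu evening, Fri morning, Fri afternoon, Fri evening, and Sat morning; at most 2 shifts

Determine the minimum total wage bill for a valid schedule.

Picking the cheapest available assistant for each shift independently would cost $804, but that ignores the shift limits.
An optimal schedule: Thu morning→Beaumont, Thu afternoon→Osei, Thu evening→Beaumont, Fri morning→Johansson, Fri afternoon→Osei, Fri evening→Johansson+Cho, Sat morning→Beaumont.
Total: 100 + 101 + 100 + 103 + 101 + 103 + 105 + 100 = $813.

$813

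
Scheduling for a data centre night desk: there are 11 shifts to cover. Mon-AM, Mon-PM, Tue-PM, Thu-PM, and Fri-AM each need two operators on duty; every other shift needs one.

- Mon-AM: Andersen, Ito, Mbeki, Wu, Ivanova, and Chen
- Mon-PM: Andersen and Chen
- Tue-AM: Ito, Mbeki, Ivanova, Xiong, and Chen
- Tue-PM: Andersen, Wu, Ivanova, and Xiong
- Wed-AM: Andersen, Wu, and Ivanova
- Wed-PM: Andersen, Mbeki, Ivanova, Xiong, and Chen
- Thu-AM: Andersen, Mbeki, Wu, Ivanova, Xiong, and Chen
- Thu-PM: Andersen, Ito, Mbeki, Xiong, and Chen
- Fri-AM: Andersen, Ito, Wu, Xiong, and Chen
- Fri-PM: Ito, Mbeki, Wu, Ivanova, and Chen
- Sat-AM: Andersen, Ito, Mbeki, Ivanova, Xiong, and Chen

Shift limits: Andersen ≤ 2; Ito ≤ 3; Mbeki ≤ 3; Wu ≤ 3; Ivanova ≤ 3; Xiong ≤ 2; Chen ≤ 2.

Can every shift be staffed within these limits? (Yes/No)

Yes

Mon-PM can only be covered by Andersen and Chen, so that assignment is forced.
One valid schedule: Mon-AM→Wu+Ivanova, Mon-PM→Andersen+Chen, Tue-AM→Ito, Tue-PM→Wu+Ivanova, Wed-AM→Andersen, Wed-PM→Mbeki, Thu-AM→Mbeki, Thu-PM→Mbeki+Xiong, Fri-AM→Wu+Xiong, Fri-PM→Ito, Sat-AM→Ito.
Loads: Andersen 2/2, Ito 3/3, Mbeki 3/3, Wu 3/3, Ivanova 2/3, Xiong 2/2, Chen 1/2 — all within limits.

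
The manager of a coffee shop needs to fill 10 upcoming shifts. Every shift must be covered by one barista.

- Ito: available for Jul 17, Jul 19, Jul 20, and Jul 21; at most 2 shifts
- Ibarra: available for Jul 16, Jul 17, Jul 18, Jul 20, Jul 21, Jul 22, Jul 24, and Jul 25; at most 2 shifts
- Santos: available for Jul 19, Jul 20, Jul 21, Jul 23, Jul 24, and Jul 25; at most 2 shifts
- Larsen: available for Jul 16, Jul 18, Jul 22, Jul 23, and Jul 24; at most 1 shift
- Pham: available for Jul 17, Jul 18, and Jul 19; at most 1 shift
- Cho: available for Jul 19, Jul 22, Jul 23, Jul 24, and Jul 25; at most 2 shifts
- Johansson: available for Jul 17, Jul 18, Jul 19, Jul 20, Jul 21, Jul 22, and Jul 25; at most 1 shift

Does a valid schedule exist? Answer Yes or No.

Yes

One valid schedule: Jul 16→Ibarra, Jul 17→Ito, Jul 18→Ibarra, Jul 19→Pham, Jul 20→Ito, Jul 21→Santos, Jul 22→Larsen, Jul 23→Santos, Jul 24→Cho, Jul 25→Cho.
Loads: Ito 2/2, Ibarra 2/2, Santos 2/2, Larsen 1/1, Pham 1/1, Cho 2/2, Johansson 0/1 — all within limits.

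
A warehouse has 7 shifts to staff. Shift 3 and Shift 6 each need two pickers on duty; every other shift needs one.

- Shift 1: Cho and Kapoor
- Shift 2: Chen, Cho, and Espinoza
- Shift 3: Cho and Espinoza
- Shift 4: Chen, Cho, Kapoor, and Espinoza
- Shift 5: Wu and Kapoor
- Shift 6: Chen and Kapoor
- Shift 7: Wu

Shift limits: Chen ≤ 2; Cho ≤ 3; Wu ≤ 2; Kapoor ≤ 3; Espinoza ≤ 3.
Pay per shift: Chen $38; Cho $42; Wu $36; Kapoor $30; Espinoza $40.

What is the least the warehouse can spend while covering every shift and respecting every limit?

Shift 3 can only be covered by Cho and Espinoza, so that assignment is forced.
Shift 6 can only be covered by Chen and Kapoor, so that assignment is forced.
Shift 7 can only be covered by Wu, so that assignment is forced.
Picking the cheapest available picker for each shift independently would cost $314, but that ignores the shift limits.
An optimal schedule: Shift 1→Kapoor, Shift 2→Chen, Shift 3→Espinoza+Cho, Shift 4→Kapoor, Shift 5→Wu, Shift 6→Kapoor+Chen, Shift 7→Wu.
Total: 30 + 38 + 40 + 42 + 30 + 36 + 30 + 38 + 36 = $320.

$320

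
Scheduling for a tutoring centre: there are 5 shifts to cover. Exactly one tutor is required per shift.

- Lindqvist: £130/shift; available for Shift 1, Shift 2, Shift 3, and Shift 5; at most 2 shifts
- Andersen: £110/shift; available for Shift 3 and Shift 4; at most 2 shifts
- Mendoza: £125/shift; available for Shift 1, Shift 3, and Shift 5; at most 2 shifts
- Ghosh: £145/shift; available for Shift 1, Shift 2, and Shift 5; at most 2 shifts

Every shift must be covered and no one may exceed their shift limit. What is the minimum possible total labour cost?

£600

Shift 4 can only be covered by Andersen, so that assignment is forced.
Picking the cheapest available tutor for each shift independently would cost £600, and that bound is achievable.
An optimal schedule: Shift 1→Mendoza, Shift 2→Lindqvist, Shift 3→Andersen, Shift 4→Andersen, Shift 5→Mendoza.
Total: 125 + 130 + 110 + 110 + 125 = £600.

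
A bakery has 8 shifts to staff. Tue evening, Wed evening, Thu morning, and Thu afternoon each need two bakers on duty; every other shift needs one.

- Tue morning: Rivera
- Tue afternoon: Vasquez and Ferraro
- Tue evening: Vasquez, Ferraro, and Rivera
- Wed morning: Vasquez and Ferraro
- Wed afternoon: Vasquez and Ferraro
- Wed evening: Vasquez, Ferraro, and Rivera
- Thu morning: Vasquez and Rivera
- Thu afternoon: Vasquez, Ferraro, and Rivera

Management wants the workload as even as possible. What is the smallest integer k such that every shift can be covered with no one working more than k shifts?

With 3 bakers and 12 worker-slots to fill, someone must work at least ⌈12/3⌉ = 4 shifts, so k ≥ 4.
k = 4 works: Tue morning→Rivera, Tue afternoon→Vasquez, Tue evening→Vasquez+Ferraro, Wed morning→Vasquez, Wed afternoon→Ferraro, Wed evening→Ferraro+Rivera, Thu morning→Vasquez+Rivera, Thu afternoon→Ferraro+Rivera.
Loads: Vasquez 4, Ferraro 4, Rivera 4 — all ≤ 4.

4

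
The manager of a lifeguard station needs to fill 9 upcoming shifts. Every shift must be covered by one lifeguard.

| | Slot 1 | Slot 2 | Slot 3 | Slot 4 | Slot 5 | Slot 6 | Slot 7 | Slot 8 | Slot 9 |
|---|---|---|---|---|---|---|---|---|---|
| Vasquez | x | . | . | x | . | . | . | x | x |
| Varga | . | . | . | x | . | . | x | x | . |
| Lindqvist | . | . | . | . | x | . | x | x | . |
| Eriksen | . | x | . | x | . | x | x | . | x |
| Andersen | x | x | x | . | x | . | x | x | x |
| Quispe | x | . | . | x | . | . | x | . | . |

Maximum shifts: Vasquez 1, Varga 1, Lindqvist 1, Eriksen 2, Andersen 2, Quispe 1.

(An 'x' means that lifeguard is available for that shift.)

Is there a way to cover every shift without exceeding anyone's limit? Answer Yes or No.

No

Total capacity is 1+1+1+2+2+1 = 8 but 9 worker-slots are needed — infeasible.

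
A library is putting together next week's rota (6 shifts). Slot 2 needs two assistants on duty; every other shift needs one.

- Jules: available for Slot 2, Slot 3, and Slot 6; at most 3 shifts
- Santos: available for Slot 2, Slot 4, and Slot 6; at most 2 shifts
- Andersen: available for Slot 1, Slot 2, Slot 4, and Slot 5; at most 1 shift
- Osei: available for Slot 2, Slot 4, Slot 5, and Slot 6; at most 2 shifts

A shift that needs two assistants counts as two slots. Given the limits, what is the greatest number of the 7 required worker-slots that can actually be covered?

7

Total capacity across all assistants is 3+2+1+2 = 8, and 7 slots are needed, so at most 7 can be filled.
An assignment achieving 7: Slot 1→Andersen, Slot 2→Jules+Santos, Slot 3→Jules, Slot 4→Santos, Slot 5→Osei, Slot 6→Jules.
Loads: Jules 3/3, Santos 2/2, Andersen 1/1, Osei 1/2.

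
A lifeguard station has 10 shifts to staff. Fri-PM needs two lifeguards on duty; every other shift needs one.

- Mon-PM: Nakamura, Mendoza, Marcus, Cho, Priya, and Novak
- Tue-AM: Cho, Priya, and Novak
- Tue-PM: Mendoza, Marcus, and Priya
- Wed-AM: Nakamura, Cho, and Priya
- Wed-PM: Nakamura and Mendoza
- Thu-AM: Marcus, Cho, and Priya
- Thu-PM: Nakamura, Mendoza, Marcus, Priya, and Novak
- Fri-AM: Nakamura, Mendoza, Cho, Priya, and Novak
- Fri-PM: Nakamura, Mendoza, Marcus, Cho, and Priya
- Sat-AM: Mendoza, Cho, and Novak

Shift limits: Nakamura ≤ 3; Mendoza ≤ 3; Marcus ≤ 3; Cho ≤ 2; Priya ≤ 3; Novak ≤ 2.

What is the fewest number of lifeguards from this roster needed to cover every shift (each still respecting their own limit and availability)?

4

11 slots to fill and no one can take more than 3, so at least ⌈11/3⌉ = 4 lifeguards are needed.
Nakamura, Mendoza, Marcus, and Cho alone can cover everything: Mon-PM→Marcus, Tue-AM→Cho, Tue-PM→Mendoza, Wed-AM→Nakamura, Wed-PM→Nakamura, Thu-AM→Marcus, Thu-PM→Nakamura, Fri-AM→Mendoza, Fri-PM→Marcus+Cho, Sat-AM→Mendoza.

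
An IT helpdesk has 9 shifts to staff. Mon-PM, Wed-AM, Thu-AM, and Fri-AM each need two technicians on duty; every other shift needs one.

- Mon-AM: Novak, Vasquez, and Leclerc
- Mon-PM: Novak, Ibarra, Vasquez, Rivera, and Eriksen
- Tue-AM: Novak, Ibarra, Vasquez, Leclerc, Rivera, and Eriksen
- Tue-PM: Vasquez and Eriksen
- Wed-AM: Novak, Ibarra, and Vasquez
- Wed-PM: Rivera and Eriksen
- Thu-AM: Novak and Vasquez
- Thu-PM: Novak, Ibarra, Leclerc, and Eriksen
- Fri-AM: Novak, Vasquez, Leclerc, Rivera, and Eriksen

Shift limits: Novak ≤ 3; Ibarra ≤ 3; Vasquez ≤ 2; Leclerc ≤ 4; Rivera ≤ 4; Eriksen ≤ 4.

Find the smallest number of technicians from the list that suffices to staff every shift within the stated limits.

13 slots to fill and no one can take more than 4, so at least ⌈13/4⌉ = 4 technicians are needed.
Novak, Vasquez, Leclerc, and Eriksen alone can cover everything: Mon-AM→Leclerc, Mon-PM→Novak+Eriksen, Tue-AM→Leclerc, Tue-PM→Eriksen, Wed-AM→Novak+Vasquez, Wed-PM→Eriksen, Thu-AM→Novak+Vasquez, Thu-PM→Leclerc, Fri-AM→Leclerc+Eriksen.

4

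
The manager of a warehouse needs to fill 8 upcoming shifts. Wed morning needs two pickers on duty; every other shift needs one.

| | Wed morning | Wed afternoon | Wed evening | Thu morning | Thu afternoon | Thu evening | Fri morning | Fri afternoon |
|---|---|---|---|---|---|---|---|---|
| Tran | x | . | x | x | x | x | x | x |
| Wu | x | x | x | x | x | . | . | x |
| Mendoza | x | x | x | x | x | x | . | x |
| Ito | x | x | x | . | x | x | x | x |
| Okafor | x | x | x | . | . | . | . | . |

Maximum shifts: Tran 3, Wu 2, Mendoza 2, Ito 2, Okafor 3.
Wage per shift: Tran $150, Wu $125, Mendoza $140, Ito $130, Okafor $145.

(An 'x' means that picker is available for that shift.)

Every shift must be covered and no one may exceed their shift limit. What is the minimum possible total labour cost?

Picking the cheapest available picker for each shift independently would cost $1140, but that ignores the shift limits.
An optimal schedule: Wed morning→Mendoza+Okafor, Wed afternoon→Okafor, Wed evening→Okafor, Thu morning→Wu, Thu afternoon→Wu, Thu evening→Ito, Fri morning→Ito, Fri afternoon→Mendoza.
Total: 140 + 145 + 145 + 145 + 125 + 125 + 130 + 130 + 140 = $1225.

$1225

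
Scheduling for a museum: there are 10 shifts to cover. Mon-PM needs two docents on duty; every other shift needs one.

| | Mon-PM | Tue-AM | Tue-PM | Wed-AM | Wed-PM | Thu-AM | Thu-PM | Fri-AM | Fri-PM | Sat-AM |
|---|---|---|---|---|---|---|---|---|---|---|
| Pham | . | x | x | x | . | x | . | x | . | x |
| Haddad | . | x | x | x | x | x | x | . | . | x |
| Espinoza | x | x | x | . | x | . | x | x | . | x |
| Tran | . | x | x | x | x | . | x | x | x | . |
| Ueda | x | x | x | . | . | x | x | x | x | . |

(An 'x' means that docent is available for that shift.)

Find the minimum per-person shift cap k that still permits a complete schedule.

With 5 docents and 11 worker-slots to fill, someone must work at least ⌈11/5⌉ = 3 shifts, so k ≥ 3.
k = 3 works: Mon-PM→Espinoza+Ueda, Tue-AM→Haddad, Tue-PM→Espinoza, Wed-AM→Pham, Wed-PM→Haddad, Thu-AM→Pham, Thu-PM→Haddad, Fri-AM→Espinoza, Fri-PM→Tran, Sat-AM→Pham.
Loads: Pham 3, Haddad 3, Espinoza 3, Tran 1, Ueda 1 — all ≤ 3.

3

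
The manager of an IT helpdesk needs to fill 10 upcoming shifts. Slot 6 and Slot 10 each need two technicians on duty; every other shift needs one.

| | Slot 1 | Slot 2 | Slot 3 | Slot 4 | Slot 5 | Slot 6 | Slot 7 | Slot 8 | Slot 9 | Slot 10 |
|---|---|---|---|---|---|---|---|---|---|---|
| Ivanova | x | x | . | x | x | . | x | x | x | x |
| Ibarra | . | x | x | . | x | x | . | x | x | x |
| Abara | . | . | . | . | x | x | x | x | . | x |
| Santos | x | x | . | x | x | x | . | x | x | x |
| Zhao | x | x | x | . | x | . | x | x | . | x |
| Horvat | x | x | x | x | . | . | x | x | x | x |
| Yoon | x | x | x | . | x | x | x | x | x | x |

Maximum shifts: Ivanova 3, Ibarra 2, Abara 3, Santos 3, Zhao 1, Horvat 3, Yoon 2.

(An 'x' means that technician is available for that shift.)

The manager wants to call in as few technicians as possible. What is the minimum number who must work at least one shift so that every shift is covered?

4

12 slots to fill and no one can take more than 3, so at least ⌈12/3⌉ = 4 technicians are needed.
Ivanova, Abara, Santos, and Horvat alone can cover everything: Slot 1→Ivanova, Slot 2→Ivanova, Slot 3→Horvat, Slot 4→Ivanova, Slot 5→Abara, Slot 6→Abara+Santos, Slot 7→Abara, Slot 8→Horvat, Slot 9→Santos, Slot 10→Santos+Horvat.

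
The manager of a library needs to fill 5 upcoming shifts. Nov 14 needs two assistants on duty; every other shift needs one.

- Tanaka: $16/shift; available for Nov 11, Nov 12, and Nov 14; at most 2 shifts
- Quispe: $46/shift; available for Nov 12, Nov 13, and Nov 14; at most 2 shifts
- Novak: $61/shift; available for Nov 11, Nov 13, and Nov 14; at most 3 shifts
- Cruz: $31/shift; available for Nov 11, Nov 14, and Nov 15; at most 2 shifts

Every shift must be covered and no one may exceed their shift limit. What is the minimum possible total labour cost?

$186

Nov 15 can only be covered by Cruz, so that assignment is forced.
Picking the cheapest available assistant for each shift independently would cost $156, but that ignores the shift limits.
An optimal schedule: Nov 11→Tanaka, Nov 12→Tanaka, Nov 13→Quispe, Nov 14→Cruz+Quispe, Nov 15→Cruz.
Total: 16 + 16 + 46 + 31 + 46 + 31 = $186.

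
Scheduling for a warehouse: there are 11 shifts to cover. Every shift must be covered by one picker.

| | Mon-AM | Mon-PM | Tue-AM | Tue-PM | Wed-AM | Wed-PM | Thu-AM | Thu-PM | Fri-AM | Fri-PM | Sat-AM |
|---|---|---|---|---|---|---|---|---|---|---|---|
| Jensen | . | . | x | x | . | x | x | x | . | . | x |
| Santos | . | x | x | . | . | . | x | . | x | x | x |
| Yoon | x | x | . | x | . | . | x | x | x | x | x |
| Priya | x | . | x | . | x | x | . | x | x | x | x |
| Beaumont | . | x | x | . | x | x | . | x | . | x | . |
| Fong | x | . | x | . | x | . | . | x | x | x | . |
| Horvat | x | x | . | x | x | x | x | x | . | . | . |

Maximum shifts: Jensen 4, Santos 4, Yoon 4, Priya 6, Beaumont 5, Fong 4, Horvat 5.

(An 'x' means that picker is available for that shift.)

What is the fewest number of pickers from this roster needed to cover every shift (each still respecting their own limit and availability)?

11 slots to fill and no one can take more than 6, so at least ⌈11/6⌉ = 2 pickers are needed.
Priya and Horvat alone can cover everything: Mon-AM→Priya, Mon-PM→Horvat, Tue-AM→Priya, Tue-PM→Horvat, Wed-AM→Priya, Wed-PM→Horvat, Thu-AM→Horvat, Thu-PM→Horvat, Fri-AM→Priya, Fri-PM→Priya, Sat-AM→Priya.

2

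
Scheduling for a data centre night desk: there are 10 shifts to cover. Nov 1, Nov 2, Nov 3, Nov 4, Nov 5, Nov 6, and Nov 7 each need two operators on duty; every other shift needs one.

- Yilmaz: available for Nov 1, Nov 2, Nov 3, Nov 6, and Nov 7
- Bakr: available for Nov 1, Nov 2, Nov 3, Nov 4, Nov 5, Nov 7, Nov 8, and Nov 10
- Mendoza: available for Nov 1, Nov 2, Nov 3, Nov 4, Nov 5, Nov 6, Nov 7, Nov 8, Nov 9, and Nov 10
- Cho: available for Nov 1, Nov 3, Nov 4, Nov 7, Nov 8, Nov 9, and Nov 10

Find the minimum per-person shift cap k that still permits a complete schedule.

With 4 operators and 17 worker-slots to fill, someone must work at least ⌈17/4⌉ = 5 shifts, so k ≥ 5.
k = 5 works: Nov 1→Yilmaz+Mendoza, Nov 2→Yilmaz+Bakr, Nov 3→Yilmaz+Cho, Nov 4→Bakr+Mendoza, Nov 5→Bakr+Mendoza, Nov 6→Yilmaz+Mendoza, Nov 7→Yilmaz+Cho, Nov 8→Bakr, Nov 9→Mendoza, Nov 10→Bakr.
Loads: Yilmaz 5, Bakr 5, Mendoza 5, Cho 2 — all ≤ 5.

5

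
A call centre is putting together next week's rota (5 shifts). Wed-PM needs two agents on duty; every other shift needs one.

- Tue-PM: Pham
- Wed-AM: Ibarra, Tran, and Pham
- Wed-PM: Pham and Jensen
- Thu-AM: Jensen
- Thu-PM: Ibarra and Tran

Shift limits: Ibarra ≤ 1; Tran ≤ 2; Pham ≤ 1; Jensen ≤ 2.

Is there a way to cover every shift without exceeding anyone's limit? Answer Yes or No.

No

Total capacity is 6 and 6 slots are needed, so capacity alone doesn't rule it out.
Shifts {Tue-PM, Wed-PM} need 3 worker-slots in total, but the agents available for any of those shifts (Pham and Jensen) can supply at most 2 among them. So no valid schedule exists.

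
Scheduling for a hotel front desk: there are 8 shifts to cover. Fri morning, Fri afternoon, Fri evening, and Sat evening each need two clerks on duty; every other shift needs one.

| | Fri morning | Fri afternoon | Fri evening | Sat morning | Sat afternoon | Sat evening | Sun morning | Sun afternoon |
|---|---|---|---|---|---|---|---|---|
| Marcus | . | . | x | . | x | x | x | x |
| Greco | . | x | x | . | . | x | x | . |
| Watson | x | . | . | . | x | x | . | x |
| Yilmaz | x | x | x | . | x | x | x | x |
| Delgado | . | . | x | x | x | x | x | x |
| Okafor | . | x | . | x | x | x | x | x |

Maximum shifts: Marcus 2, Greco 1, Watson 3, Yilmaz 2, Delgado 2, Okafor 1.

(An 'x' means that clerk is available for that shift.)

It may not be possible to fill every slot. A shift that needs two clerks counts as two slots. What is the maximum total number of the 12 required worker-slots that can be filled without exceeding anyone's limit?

11

Total capacity across all clerks is 2+1+3+2+2+1 = 11, and 12 slots are needed, so at most 11 can be filled.
An assignment achieving 11: Fri morning→Watson+Yilmaz, Fri afternoon→Greco+Yilmaz, Fri evening→Marcus+Delgado, Sat morning→Delgado, Sat afternoon→Marcus, Sat evening→Watson, Sun morning→Okafor, Sun afternoon→Watson.
Loads: Marcus 2/2, Greco 1/1, Watson 3/3, Yilmaz 2/2, Delgado 2/2, Okafor 1/1.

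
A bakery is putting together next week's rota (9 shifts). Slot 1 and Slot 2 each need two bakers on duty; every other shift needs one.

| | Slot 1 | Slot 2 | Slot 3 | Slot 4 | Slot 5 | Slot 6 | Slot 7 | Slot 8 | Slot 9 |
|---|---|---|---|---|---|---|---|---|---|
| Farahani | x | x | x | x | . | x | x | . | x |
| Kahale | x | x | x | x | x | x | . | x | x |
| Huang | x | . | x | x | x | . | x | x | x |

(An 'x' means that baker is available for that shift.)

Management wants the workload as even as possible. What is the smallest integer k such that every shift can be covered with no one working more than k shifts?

With 3 bakers and 11 worker-slots to fill, someone must work at least ⌈11/3⌉ = 4 shifts, so k ≥ 4.
k = 4 works: Slot 1→Farahani+Kahale, Slot 2→Farahani+Kahale, Slot 3→Huang, Slot 4→Huang, Slot 5→Kahale, Slot 6→Farahani, Slot 7→Farahani, Slot 8→Kahale, Slot 9→Huang.
Loads: Farahani 4, Kahale 4, Huang 3 — all ≤ 4.

4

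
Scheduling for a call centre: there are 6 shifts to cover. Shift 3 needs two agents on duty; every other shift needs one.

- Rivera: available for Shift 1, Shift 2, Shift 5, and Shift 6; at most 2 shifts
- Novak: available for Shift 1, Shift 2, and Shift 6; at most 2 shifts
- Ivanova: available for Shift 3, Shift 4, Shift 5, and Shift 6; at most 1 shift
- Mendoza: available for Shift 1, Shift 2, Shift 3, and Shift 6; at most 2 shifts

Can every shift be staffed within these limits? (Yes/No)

No

Total capacity is 7 and 7 slots are needed, so capacity alone doesn't rule it out.
Shifts {Shift 3, Shift 4} need 3 worker-slots in total, but the agents available for any of those shifts (Ivanova and Mendoza) can supply at most 2 among them. So no valid schedule exists.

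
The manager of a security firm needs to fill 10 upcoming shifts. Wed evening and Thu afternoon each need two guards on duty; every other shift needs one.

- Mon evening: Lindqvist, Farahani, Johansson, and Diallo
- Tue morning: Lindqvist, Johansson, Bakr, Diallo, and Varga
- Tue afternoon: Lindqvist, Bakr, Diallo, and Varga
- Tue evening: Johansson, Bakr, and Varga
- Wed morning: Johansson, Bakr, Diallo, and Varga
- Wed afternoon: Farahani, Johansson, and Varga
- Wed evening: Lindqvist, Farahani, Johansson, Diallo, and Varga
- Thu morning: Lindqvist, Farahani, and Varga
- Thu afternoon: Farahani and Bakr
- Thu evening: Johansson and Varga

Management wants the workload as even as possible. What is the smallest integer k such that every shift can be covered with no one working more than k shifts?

2

With 6 guards and 12 worker-slots to fill, someone must work at least ⌈12/6⌉ = 2 shifts, so k ≥ 2.
k = 2 works: Mon evening→Lindqvist, Tue morning→Varga, Tue afternoon→Bakr, Tue evening→Johansson, Wed morning→Diallo, Wed afternoon→Farahani, Wed evening→Diallo+Varga, Thu morning→Lindqvist, Thu afternoon→Farahani+Bakr, Thu evening→Johansson.
Loads: Lindqvist 2, Farahani 2, Johansson 2, Bakr 2, Diallo 2, Varga 2 — all ≤ 2.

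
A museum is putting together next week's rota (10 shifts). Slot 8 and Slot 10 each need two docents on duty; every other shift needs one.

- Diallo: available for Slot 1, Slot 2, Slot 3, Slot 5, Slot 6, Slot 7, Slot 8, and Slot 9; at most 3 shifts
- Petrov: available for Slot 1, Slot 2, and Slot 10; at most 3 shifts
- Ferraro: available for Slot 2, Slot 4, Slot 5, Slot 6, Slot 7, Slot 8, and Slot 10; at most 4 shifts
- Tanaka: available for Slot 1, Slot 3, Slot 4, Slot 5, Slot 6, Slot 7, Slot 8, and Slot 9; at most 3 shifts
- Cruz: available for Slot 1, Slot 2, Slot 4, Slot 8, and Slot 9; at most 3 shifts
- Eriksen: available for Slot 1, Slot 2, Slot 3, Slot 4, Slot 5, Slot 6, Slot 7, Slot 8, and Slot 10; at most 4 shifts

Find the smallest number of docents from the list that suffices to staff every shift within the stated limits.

12 slots to fill and no one can take more than 4, so at least ⌈12/4⌉ = 3 docents are needed.
Any 3 docents together have capacity at most 4+4+3 = 11 < 12 slots, so 3 can never suffice.
Diallo, Petrov, Ferraro, and Tanaka alone can cover everything: Slot 1→Diallo, Slot 2→Petrov, Slot 3→Diallo, Slot 4→Ferraro, Slot 5→Ferraro, Slot 6→Tanaka, Slot 7→Tanaka, Slot 8→Ferraro+Tanaka, Slot 9→Diallo, Slot 10→Petrov+Ferraro.

4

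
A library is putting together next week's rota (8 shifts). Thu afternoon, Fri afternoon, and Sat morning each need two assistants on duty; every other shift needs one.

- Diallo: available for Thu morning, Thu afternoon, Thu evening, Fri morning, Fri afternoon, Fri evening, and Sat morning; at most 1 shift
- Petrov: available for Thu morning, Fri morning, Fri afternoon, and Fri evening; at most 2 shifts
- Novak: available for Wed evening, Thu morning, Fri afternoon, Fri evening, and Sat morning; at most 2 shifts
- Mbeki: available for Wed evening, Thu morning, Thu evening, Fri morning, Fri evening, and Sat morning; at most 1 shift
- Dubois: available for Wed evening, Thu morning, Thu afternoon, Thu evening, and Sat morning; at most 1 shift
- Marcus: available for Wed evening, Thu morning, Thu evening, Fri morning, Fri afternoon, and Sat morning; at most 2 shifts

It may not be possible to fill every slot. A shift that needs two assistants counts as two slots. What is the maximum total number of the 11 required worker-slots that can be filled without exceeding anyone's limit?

9

Total capacity across all assistants is 1+2+2+1+1+2 = 9, and 11 slots are needed, so at most 9 can be filled.
An assignment achieving 9: Wed evening→Novak, Thu morning→Marcus, Thu afternoon→Diallo+Dubois, Thu evening→Mbeki, Fri morning→Petrov, Fri afternoon→Petrov+Novak, Sat morning→Marcus.
Loads: Diallo 1/1, Petrov 2/2, Novak 2/2, Mbeki 1/1, Dubois 1/1, Marcus 2/2.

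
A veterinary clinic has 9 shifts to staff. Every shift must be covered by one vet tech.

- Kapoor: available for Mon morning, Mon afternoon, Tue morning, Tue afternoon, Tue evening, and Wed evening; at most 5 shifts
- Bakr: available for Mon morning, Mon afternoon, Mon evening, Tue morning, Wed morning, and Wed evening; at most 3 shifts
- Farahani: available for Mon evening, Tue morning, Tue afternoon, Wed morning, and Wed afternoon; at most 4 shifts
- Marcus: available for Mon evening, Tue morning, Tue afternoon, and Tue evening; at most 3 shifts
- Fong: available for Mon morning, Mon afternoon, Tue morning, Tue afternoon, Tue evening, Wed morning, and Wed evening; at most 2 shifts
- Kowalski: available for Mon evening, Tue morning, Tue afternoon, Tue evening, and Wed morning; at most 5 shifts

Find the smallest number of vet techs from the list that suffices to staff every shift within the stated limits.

2

9 slots to fill and no one can take more than 5, so at least ⌈9/5⌉ = 2 vet techs are needed.
Kapoor and Farahani alone can cover everything: Mon morning→Kapoor, Mon afternoon→Kapoor, Mon evening→Farahani, Tue morning→Kapoor, Tue afternoon→Farahani, Tue evening→Kapoor, Wed morning→Farahani, Wed afternoon→Farahani, Wed evening→Kapoor.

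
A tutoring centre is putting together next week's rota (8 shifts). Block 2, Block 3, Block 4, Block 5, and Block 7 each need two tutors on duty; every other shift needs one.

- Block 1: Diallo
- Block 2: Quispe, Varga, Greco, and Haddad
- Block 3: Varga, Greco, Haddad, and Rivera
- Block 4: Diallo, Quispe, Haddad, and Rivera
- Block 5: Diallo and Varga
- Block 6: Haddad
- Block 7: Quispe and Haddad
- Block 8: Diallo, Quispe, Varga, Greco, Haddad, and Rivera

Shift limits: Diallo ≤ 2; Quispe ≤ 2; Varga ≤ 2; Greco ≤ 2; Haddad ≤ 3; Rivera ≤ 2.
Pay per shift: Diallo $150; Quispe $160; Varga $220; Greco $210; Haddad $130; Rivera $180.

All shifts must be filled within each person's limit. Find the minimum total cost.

Block 1 can only be covered by Diallo, so that assignment is forced.
Block 5 can only be covered by Diallo and Varga, so that assignment is forced.
Block 6 can only be covered by Haddad, so that assignment is forced.
Picking the cheapest available tutor for each shift independently would cost $1950, but that ignores the shift limits.
An optimal schedule: Block 1→Diallo, Block 2→Quispe+Varga, Block 3→Greco+Rivera, Block 4→Haddad+Rivera, Block 5→Diallo+Varga, Block 6→Haddad, Block 7→Quispe+Haddad, Block 8→Greco.
Total: 150 + 160 + 220 + 210 + 180 + 130 + 180 + 150 + 220 + 130 + 160 + 130 + 210 = $2230.

$2230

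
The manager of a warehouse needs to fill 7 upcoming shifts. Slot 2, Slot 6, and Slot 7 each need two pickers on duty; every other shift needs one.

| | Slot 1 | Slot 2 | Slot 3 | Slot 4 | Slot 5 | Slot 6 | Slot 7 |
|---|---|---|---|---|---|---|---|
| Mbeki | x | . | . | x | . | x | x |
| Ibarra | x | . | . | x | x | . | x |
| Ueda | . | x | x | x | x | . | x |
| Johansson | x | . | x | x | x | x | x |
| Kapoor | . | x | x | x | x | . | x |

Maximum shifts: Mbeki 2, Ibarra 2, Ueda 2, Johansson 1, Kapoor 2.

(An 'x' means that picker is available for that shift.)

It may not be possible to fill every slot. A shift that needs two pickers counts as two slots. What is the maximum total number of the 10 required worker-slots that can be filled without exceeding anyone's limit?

9

Total capacity across all pickers is 2+2+2+1+2 = 9, and 10 slots are needed, so at most 9 can be filled.
An assignment achieving 9: Slot 1→Mbeki, Slot 2→Ueda+Kapoor, Slot 3→Ueda, Slot 4→Ibarra, Slot 5→Ibarra, Slot 6→Mbeki+Johansson, Slot 7→Kapoor.
Loads: Mbeki 2/2, Ibarra 2/2, Ueda 2/2, Johansson 1/1, Kapoor 2/2.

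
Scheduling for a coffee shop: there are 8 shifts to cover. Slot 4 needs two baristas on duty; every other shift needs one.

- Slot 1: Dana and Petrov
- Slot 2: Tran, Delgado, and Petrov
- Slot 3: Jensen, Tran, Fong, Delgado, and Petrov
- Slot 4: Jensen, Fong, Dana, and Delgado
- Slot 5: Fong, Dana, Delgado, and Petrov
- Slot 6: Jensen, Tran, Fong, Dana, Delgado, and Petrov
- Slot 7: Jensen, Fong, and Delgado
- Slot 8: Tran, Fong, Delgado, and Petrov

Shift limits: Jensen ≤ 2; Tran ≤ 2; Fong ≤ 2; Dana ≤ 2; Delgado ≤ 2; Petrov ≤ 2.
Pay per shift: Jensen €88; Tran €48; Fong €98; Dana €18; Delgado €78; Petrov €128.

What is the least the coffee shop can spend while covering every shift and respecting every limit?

Picking the cheapest available barista for each shift independently would cost €372, but that ignores the shift limits.
An optimal schedule: Slot 1→Dana, Slot 2→Tran, Slot 3→Delgado, Slot 4→Jensen+Fong, Slot 5→Dana, Slot 6→Jensen, Slot 7→Delgado, Slot 8→Tran.
Total: 18 + 48 + 78 + 88 + 98 + 18 + 88 + 78 + 48 = €562.

€562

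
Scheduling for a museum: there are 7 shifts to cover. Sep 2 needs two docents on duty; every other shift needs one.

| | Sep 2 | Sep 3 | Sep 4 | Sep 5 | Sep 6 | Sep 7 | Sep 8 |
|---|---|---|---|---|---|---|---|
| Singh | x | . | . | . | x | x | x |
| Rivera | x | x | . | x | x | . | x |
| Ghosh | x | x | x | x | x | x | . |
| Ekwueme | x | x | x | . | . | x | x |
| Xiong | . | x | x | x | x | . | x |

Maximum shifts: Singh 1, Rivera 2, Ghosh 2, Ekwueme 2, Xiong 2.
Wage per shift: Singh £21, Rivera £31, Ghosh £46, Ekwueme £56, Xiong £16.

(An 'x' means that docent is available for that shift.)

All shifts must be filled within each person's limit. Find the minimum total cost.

Picking the cheapest available docent for each shift independently would cost £153, but that ignores the shift limits.
An optimal schedule: Sep 2→Ghosh+Ekwueme, Sep 3→Rivera, Sep 4→Xiong, Sep 5→Xiong, Sep 6→Ghosh, Sep 7→Singh, Sep 8→Rivera.
Total: 46 + 56 + 31 + 16 + 16 + 46 + 21 + 31 = £263.

£263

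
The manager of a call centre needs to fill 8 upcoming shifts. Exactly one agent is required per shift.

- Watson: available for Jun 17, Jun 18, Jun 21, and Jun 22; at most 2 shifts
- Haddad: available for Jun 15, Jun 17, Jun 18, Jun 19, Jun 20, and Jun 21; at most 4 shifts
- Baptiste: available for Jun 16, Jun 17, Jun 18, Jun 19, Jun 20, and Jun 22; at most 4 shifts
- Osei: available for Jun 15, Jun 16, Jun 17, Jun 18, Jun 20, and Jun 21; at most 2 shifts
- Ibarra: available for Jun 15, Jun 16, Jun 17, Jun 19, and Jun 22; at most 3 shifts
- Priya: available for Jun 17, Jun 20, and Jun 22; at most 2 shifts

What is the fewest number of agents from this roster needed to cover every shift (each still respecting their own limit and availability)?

8 slots to fill and no one can take more than 4, so at least ⌈8/4⌉ = 2 agents are needed.
Haddad and Baptiste alone can cover everything: Jun 15→Haddad, Jun 16→Baptiste, Jun 17→Haddad, Jun 18→Haddad, Jun 19→Baptiste, Jun 20→Baptiste, Jun 21→Haddad, Jun 22→Baptiste.

2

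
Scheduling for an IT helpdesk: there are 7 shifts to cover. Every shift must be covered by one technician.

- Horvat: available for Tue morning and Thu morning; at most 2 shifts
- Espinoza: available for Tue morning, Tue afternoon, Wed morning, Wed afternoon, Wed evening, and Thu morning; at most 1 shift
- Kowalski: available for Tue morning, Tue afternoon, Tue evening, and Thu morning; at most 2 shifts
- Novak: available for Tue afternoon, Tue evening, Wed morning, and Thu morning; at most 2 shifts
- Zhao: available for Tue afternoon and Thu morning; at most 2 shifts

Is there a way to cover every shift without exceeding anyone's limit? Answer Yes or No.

Total capacity is 9 and 7 slots are needed, so capacity alone doesn't rule it out.
Shifts {Wed afternoon, Wed evening} need 2 worker-slots in total, but the technicians available for any of those shifts (Espinoza) can supply at most 1 among them. So no valid schedule exists.

No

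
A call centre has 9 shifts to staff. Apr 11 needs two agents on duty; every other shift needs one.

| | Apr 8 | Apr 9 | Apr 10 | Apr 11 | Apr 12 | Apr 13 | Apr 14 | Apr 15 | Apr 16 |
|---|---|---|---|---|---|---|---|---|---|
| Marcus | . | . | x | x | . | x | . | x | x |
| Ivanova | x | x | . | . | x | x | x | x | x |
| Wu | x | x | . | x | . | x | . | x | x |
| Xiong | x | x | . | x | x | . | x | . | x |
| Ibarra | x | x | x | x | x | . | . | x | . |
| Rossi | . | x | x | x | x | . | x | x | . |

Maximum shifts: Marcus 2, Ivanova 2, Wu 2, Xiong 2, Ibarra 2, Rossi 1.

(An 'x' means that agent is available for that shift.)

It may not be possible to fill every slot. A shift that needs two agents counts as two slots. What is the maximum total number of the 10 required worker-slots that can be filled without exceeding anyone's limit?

10

Total capacity across all agents is 2+2+2+2+2+1 = 11, and 10 slots are needed, so at most 10 can be filled.
An assignment achieving 10: Apr 8→Ivanova, Apr 9→Wu, Apr 10→Marcus, Apr 11→Xiong+Ibarra, Apr 12→Xiong, Apr 13→Marcus, Apr 14→Ivanova, Apr 15→Ibarra, Apr 16→Wu.
Loads: Marcus 2/2, Ivanova 2/2, Wu 2/2, Xiong 2/2, Ibarra 2/2, Rossi 0/1.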